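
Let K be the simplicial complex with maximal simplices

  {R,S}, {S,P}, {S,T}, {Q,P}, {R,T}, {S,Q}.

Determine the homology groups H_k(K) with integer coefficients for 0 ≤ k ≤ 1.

H_0 = Z,  H_1 = Z^2.

Fix the vertex order P < Q < R < S < T and write every simplex with vertices in increasing order. Then dim K = 1 and the simplices of K are:

  0-simplices (5): P, Q, R, S, T
  1-simplices (6): PQ, PS, QS, RS, RT, ST

so the chain groups are C_0 ≅ Z^5, C_1 ≅ Z^6.

The boundary map ∂_1: C_1 → C_0 is given by ∂[p,q] = [q] − [p].
As a 5×6 matrix over Z this has rank 4, with invariant factors (1,1,1,1).

Now H_k = ker ∂_k / im ∂_{k+1}, so:

  H_0: rank C_0 − rank ∂_1 = 5 − 4 = 1, and the invariant factors of ∂_1 are all 1, so H_0 ≅ Z.
  H_1: rank ker ∂_1 − rank ∂_2 = (6 − 4) − 0 = 2, and there is no ∂_2, so H_1 ≅ Z^2.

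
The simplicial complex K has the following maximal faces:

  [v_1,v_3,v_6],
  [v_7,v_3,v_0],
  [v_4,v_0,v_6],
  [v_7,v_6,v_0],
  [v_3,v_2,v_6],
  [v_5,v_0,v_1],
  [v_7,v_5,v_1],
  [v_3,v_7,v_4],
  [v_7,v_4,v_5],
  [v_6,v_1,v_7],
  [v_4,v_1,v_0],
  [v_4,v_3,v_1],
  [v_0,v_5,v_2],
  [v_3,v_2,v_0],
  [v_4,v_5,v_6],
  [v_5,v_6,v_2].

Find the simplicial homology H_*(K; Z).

H_0 ≅ Z,  H_1 ≅ Z^2,  H_2 ≅ Z.

We work with the vertex ordering v_0 < v_1 < v_2 < v_3 < v_4 < v_5 < v_6 < v_7. The simplices of K, each written with vertices in increasing order, are:

  0-simplices (8): [v_0], [v_1], [v_2], [v_3], [v_4], [v_5], [v_6], [v_7]
  1-simplices (24): (24 of them)
  2-simplices (16): (16 of them)

so the chain groups are C_0 ≅ Z^8, C_1 ≅ Z^24, C_2 ≅ Z^16.

Boundary ∂_1: C_1 → C_0 maps an edge to its endpoints' difference, ∂[p,q] = q − p. For instance
  ∂[v_3,v_7] = [v_7] − [v_3].
The resulting 8×24 matrix has rank 7, and its Smith normal form has invariant factors (1,1,1,1,1,1,1).

∂_2: C_2 → C_1 acts by ∂[p,q,r] = [q,r] − [p,r] + [p,q]. For instance
  ∂[v_0,v_3,v_7] = [v_3,v_7] − [v_0,v_7] + [v_0,v_3],
  ∂[v_0,v_1,v_4] = [v_1,v_4] − [v_0,v_4] + [v_0,v_1].
The 24×16 boundary matrix has rank 15 and Smith normal form diag(1,1,1,1,1,1,1,1,1,1,1,1,1,1,1).

Now H_k = ker ∂_k / im ∂_{k+1}, so:

  H_0: rank C_0 − rank ∂_1 = 8 − 7 = 1, and the invariant factors of ∂_1 are all 1, so H_0 = Z.
  H_1: rank ker ∂_1 − rank ∂_2 = (24 − 7) − 15 = 2, and the invariant factors of ∂_2 are all 1, so H_1 = Z^2.
  H_2: rank ker ∂_2 − rank ∂_3 = (16 − 15) − 0 = 1, and there is no ∂_3, so H_2 = Z.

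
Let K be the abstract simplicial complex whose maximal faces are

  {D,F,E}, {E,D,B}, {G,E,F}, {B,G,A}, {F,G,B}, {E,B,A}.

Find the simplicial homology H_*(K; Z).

H_0 = Z,  H_1 = Z,  H_2 = 0.

Fix the vertex order A < B < D < E < F < G and write every simplex with vertices in increasing order. Then dim K = 2 and the simplices of K are:

  0-simplices (6): A, B, D, E, F, G
  1-simplices (12): AB, AE, AG, BD, BE, BF, BG, DE, DF, EF, EG, FG
  2-simplices (6): ABE, ABG, BDE, BFG, DEF, EFG

so the chain groups are C_0 ≅ Z^6, C_1 ≅ Z^12, C_2 ≅ Z^6.

The boundary map ∂_1: C_1 → C_0 sends each edge [p,q] (with p < q) to q − p. For instance
  ∂EG = G − E.
This gives a 6×12 integer matrix of rank 5; reducing to Smith normal form yields diagonal entries (1,1,1,1,1).

The boundary map ∂_2: C_2 → C_1 sends each 2-simplex [p,q,r] to [q,r] − [p,r] + [p,q]. For instance
  ∂EFG = FG − EG + EF,
  ∂ABG = BG − AG + AB.
As a 12×6 matrix over Z this has rank 6, with invariant factors (1,1,1,1,1,1).

Now H_k = ker ∂_k / im ∂_{k+1}, so:

  H_0: rank C_0 − rank ∂_1 = 6 − 5 = 1, and the invariant factors of ∂_1 are all 1, so H_0 = Z.
  H_1: rank ker ∂_1 − rank ∂_2 = (12 − 5) − 6 = 1, and the invariant factors of ∂_2 are all 1, so H_1 = Z.
  H_2: rank ker ∂_2 − rank ∂_3 = (6 − 6) − 0 = 0, and there is no ∂_3, so H_2 = 0.

(K is a triangulation of the cylinder S^1 x I.)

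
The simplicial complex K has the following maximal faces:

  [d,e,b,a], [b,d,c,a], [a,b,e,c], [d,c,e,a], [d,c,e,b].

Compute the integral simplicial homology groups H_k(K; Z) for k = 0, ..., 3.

We work with the vertex ordering a < b < c < d < e. The simplices of K, each written with vertices in increasing order, are:

  0-simplices (5): a, b, c, d, e
  1-simplices (10): ab, ac, ad, ae, bc, bd, be, cd, ce, de
  2-simplices (10): abc, abd, abe, acd, ace, ade, bcd, bce, bde, cde
  3-simplices (5): abcd, abce, abde, acde, bcde

giving chain groups C_0 ≅ Z^5, C_1 ≅ Z^10, C_2 ≅ Z^10, C_3 ≅ Z^5.

∂_1: C_1 → C_0 is given by ∂[p,q] = [q] − [p].
This gives a 5×10 integer matrix of rank 4; reducing to Smith normal form yields diagonal entries (1,1,1,1).

The boundary map ∂_2: C_2 → C_1 sends each 2-simplex [p,q,r] to [q,r] − [p,r] + [p,q]. For instance
  ∂abe = be − ae + ab,
  ∂ace = ce − ae + ac.
As a 10×10 matrix over Z this has rank 6, with invariant factors (1,1,1,1,1,1).

The boundary map ∂_3: C_3 → C_2 sends each 3-simplex σ to the alternating sum Σ_i (−1)^i (σ with its i-th vertex removed). For instance
  ∂abce = bce − ace + abe − abc,
  ∂bcde = cde − bde + bce − bcd.
The resulting 10×5 matrix has rank 4, and its Smith normal form has invariant factors (1,1,1,1).

Computing H_k = (kernel of ∂_k) / (image of ∂_{k+1}):

  H_0: rank C_0 − rank ∂_1 = 5 − 4 = 1, and the invariant factors of ∂_1 are all 1, so H_0 ≅ Z.
  H_1: rank ker ∂_1 − rank ∂_2 = (10 − 4) − 6 = 0, and the invariant factors of ∂_2 are all 1, so H_1 ≅ 0.
  H_2: rank ker ∂_2 − rank ∂_3 = (10 − 6) − 4 = 0, and the invariant factors of ∂_3 are all 1, so H_2 ≅ 0.
  H_3: rank ker ∂_3 − rank ∂_4 = (5 − 4) − 0 = 1, and there is no ∂_4, so H_3 ≅ Z.

H_0 ≅ Z,  H_1 = 0,  H_2 = 0,  H_3 ≅ Z.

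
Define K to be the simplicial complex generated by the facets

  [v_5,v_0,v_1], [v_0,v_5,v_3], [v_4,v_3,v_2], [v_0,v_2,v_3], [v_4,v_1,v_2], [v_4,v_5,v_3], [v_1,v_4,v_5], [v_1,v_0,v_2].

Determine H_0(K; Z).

H_0 = Z.

Fix the vertex order v_0 < v_1 < v_2 < v_3 < v_4 < v_5 and write every simplex with vertices in increasing order. Then dim K = 2 and the simplices of K are:

  0-simplices (6): [v_0], [v_1], [v_2], [v_3], [v_4], [v_5]
  1-simplices (12): [v_0,v_1], [v_0,v_2], [v_0,v_3], [v_0,v_5], [v_1,v_2], [v_1,v_4], [v_1,v_5], [v_2,v_3], [v_2,v_4], [v_3,v_4], [v_3,v_5], [v_4,v_5]
  2-simplices (8): [v_0,v_1,v_2], [v_0,v_1,v_5], [v_0,v_2,v_3], [v_0,v_3,v_5], [v_1,v_2,v_4], [v_1,v_4,v_5], [v_2,v_3,v_4], [v_3,v_4,v_5]

Hence C_0 ≅ Z^6, C_1 ≅ Z^12, C_2 ≅ Z^8.

Boundary ∂_1: C_1 → C_0 maps an edge to its endpoints' difference, ∂[p,q] = q − p. For instance
  ∂[v_0,v_5] = [v_5] − [v_0].
The 6×12 boundary matrix has rank 5 and Smith normal form diag(1,1,1,1,1).

Boundary ∂_2: C_2 → C_1 maps a triangle to the signed sum of its edges. For instance
  ∂[v_1,v_2,v_4] = [v_2,v_4] − [v_1,v_4] + [v_1,v_2],
  ∂[v_0,v_1,v_5] = [v_1,v_5] − [v_0,v_5] + [v_0,v_1].
The 12×8 boundary matrix has rank 7 and Smith normal form diag(1,1,1,1,1,1,1).

Now H_k = ker ∂_k / im ∂_{k+1}, so:

  H_0: rank C_0 − rank ∂_1 = 6 − 5 = 1, and the invariant factors of ∂_1 are all 1, so H_0 = Z.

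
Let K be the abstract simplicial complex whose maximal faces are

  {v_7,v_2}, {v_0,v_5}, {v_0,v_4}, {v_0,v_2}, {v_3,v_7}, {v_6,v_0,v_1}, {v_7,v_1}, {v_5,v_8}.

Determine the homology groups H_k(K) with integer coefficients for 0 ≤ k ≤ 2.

H_0 = Z,  H_1 = Z,  H_2 = 0.

Order the vertices as v_0 < v_1 < v_2 < v_3 < v_4 < v_5 < v_6 < v_7 < v_8. Listing each simplex with vertices in this order, K has dimension 2 with simplices:

  0-simplices (9): [v_0], [v_1], [v_2], [v_3], [v_4], [v_5], [v_6], [v_7], [v_8]
  1-simplices (10): [v_0,v_1], [v_0,v_2], [v_0,v_4], [v_0,v_5], [v_0,v_6], [v_1,v_6], [v_1,v_7], [v_2,v_7], [v_3,v_7], [v_5,v_8]
  2-simplices (1): [v_0,v_1,v_6]

giving chain groups C_0 ≅ Z^9, C_1 ≅ Z^10, C_2 ≅ Z^1.

∂_1: C_1 → C_0 sends each edge [p,q] (with p < q) to q − p. For instance
  ∂[v_5,v_8] = [v_8] − [v_5].
The 9×10 boundary matrix has rank 8 and Smith normal form diag(1,1,1,1,1,1,1,1).

The boundary map ∂_2: C_2 → C_1 acts by ∂[p,q,r] = [q,r] − [p,r] + [p,q]. For instance
  ∂[v_0,v_1,v_6] = [v_1,v_6] − [v_0,v_6] + [v_0,v_1].
As a 10×1 matrix over Z this has rank 1, with invariant factors (1).

Reading off H_k = ker ∂_k / im ∂_{k+1}:

  H_0: rank C_0 − rank ∂_1 = 9 − 8 = 1, and the invariant factors of ∂_1 are all 1, so H_0 ≅ Z.
  H_1: rank ker ∂_1 − rank ∂_2 = (10 − 8) − 1 = 1, and the invariant factors of ∂_2 are all 1, so H_1 ≅ Z.
  H_2: rank ker ∂_2 − rank ∂_3 = (1 − 1) − 0 = 0, and there is no ∂_3, so H_2 ≅ 0.

As a check, the Euler characteristic is 9 − 10 + 1 = 0, which agrees with 1 − 1 + 0 = 0.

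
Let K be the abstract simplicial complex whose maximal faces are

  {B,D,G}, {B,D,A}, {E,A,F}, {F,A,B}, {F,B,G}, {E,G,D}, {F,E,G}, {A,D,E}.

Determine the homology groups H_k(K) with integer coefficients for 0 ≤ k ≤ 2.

Take the total order A < B < D < E < F < G on the vertex set. Then K (dimension 2) consists of the simplices:

  0-simplices (6): A, B, D, E, F, G
  1-simplices (12): AB, AD, AE, AF, BD, BF, BG, DE, DG, EF, EG, FG
  2-simplices (8): ABD, ABF, ADE, AEF, BDG, BFG, DEG, EFG

giving chain groups C_0 ≅ Z^6, C_1 ≅ Z^12, C_2 ≅ Z^8.

The boundary map ∂_1: C_1 → C_0 is given by ∂[p,q] = [q] − [p]. For instance
  ∂BG = G − B.
This gives a 6×12 integer matrix of rank 5; reducing to Smith normal form yields diagonal entries (1,1,1,1,1).

The boundary map ∂_2: C_2 → C_1 sends each 2-simplex [p,q,r] to [q,r] − [p,r] + [p,q]. For instance
  ∂BDG = DG − BG + BD,
  ∂ABF = BF − AF + AB.
As a 12×8 matrix over Z this has rank 7, with invariant factors (1,1,1,1,1,1,1).

From H_k ≅ ker(∂_k) / im(∂_{k+1}) we obtain:

  H_0: rank C_0 − rank ∂_1 = 6 − 5 = 1, and the invariant factors of ∂_1 are all 1, so H_0 ≅ Z.
  H_1: rank ker ∂_1 − rank ∂_2 = (12 − 5) − 7 = 0, and the invariant factors of ∂_2 are all 1, so H_1 ≅ 0.
  H_2: rank ker ∂_2 − rank ∂_3 = (8 − 7) − 0 = 1, and there is no ∂_3, so H_2 ≅ Z.

As a check, the Euler characteristic is 6 − 12 + 8 = 2, which agrees with 1 − 0 + 1 = 2.

H_0 = Z,  H_1 = 0,  H_2 = Z.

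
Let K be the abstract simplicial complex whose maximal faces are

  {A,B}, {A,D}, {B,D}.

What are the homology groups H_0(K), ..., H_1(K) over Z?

We work with the vertex ordering A < B < D. The simplices of K, each written with vertices in increasing order, are:

  0-simplices (3): A, B, D
  1-simplices (3): AB, AD, BD

so the chain groups are C_0 ≅ Z^3, C_1 ≅ Z^3.

∂_1: C_1 → C_0 sends each edge [p,q] (with p < q) to q − p. For instance
  ∂AD = D − A.
As a 3×3 matrix over Z this has rank 2, with invariant factors (1,1).

Reading off H_k = ker ∂_k / im ∂_{k+1}:

  H_0: rank C_0 − rank ∂_1 = 3 − 2 = 1, and the invariant factors of ∂_1 are all 1, so H_0 = Z.
  H_1: rank ker ∂_1 − rank ∂_2 = (3 − 2) − 0 = 1, and there is no ∂_2, so H_1 = Z.

(K is a triangulation of the circle S^1.)

H_0 = Z,  H_1 = Z.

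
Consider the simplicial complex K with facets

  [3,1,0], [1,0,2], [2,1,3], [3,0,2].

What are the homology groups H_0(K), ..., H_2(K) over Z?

Fix the vertex order 0 < 1 < 2 < 3 and write every simplex with vertices in increasing order. Then dim K = 2 and the simplices of K are:

  0-simplices (4): [0], [1], [2], [3]
  1-simplices (6): [0,1], [0,2], [0,3], [1,2], [1,3], [2,3]
  2-simplices (4): [0,1,2], [0,1,3], [0,2,3], [1,2,3]

Hence C_0 ≅ Z^4, C_1 ≅ Z^6, C_2 ≅ Z^4.

The boundary map ∂_1: C_1 → C_0 maps an edge to its endpoints' difference, ∂[p,q] = q − p. For instance
  ∂[0,2] = [2] − [0].
The resulting 4×6 matrix has rank 3, and its Smith normal form has invariant factors (1,1,1).

Boundary ∂_2: C_2 → C_1 acts by ∂[p,q,r] = [q,r] − [p,r] + [p,q]. For instance
  ∂[0,1,2] = [1,2] − [0,2] + [0,1],
  ∂[0,2,3] = [2,3] − [0,3] + [0,2].
This gives a 6×4 integer matrix of rank 3; reducing to Smith normal form yields diagonal entries (1,1,1).

From H_k ≅ ker(∂_k) / im(∂_{k+1}) we obtain:

  H_0: rank C_0 − rank ∂_1 = 4 − 3 = 1, and the invariant factors of ∂_1 are all 1, so H_0 = Z.
  H_1: rank ker ∂_1 − rank ∂_2 = (6 − 3) − 3 = 0, and the invariant factors of ∂_2 are all 1, so H_1 = 0.
  H_2: rank ker ∂_2 − rank ∂_3 = (4 − 3) − 0 = 1, and there is no ∂_3, so H_2 = Z.

As a check, the Euler characteristic is 4 − 6 + 4 = 2, which agrees with 1 − 0 + 1 = 2.

H_0 ≅ Z,  H_1 = 0,  H_2 ≅ Z.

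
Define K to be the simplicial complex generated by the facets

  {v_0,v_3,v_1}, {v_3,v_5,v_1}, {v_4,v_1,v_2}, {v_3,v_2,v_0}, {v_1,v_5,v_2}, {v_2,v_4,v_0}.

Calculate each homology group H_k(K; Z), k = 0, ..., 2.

H_0 = Z,  H_1 = Z,  H_2 = 0.

We work with the vertex ordering v_0 < v_1 < v_2 < v_3 < v_4 < v_5. The simplices of K, each written with vertices in increasing order, are:

  0-simplices (6): [v_0], [v_1], [v_2], [v_3], [v_4], [v_5]
  1-simplices (12): [v_0,v_1], [v_0,v_2], [v_0,v_3], [v_0,v_4], [v_1,v_2], [v_1,v_3], [v_1,v_4], [v_1,v_5], [v_2,v_3], [v_2,v_4], [v_2,v_5], [v_3,v_5]
  2-simplices (6): [v_0,v_1,v_3], [v_0,v_2,v_3], [v_0,v_2,v_4], [v_1,v_2,v_4], [v_1,v_2,v_5], [v_1,v_3,v_5]

so the chain groups are C_0 ≅ Z^6, C_1 ≅ Z^12, C_2 ≅ Z^6.

The boundary map ∂_1: C_1 → C_0 sends each edge [p,q] (with p < q) to q − p.
As a 6×12 matrix over Z this has rank 5, with invariant factors (1,1,1,1,1).

Boundary ∂_2: C_2 → C_1 acts by ∂[p,q,r] = [q,r] − [p,r] + [p,q]. For instance
  ∂[v_0,v_2,v_4] = [v_2,v_4] − [v_0,v_4] + [v_0,v_2],
  ∂[v_1,v_2,v_4] = [v_2,v_4] − [v_1,v_4] + [v_1,v_2].
The 12×6 boundary matrix has rank 6 and Smith normal form diag(1,1,1,1,1,1).

Computing H_k = (kernel of ∂_k) / (image of ∂_{k+1}):

  H_0: rank C_0 − rank ∂_1 = 6 − 5 = 1, and the invariant factors of ∂_1 are all 1, so H_0 ≅ Z.
  H_1: rank ker ∂_1 − rank ∂_2 = (12 − 5) − 6 = 1, and the invariant factors of ∂_2 are all 1, so H_1 ≅ Z.
  H_2: rank ker ∂_2 − rank ∂_3 = (6 − 6) − 0 = 0, and there is no ∂_3, so H_2 ≅ 0.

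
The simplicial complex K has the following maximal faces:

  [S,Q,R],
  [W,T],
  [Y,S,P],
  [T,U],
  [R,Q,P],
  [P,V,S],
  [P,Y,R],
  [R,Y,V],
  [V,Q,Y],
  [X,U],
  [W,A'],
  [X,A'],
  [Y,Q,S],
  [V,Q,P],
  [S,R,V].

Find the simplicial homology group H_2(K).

K has 11 vertices, 20 edges, 10 triangles.
rank ∂_2 = 10, rank ∂_3 = 0 ⇒ b_2 = 10 − 10 − 0 = 0. So H_2 ≅ 0.

H_2 ≅ 0.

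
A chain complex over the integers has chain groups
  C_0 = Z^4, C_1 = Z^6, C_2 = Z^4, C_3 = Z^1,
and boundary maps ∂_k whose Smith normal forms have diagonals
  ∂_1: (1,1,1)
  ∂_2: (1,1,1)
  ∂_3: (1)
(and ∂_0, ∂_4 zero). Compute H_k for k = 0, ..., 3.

H_0 ≅ Z,  H_1 = 0,  H_2 = 0,  H_3 = 0.

H_0: b_0 = 4 − 0 − 3 = 1; torsion from ∂_1 factors > 1: none. So H_0 ≅ Z.
H_1: b_1 = 6 − 3 − 3 = 0; torsion from ∂_2 factors > 1: none. So H_1 ≅ 0.
H_2: b_2 = 4 − 3 − 1 = 0; torsion from ∂_3 factors > 1: none. So H_2 ≅ 0.
H_3: b_3 = 1 − 1 − 0 = 0; torsion from ∂_4 factors > 1: none. So H_3 ≅ 0.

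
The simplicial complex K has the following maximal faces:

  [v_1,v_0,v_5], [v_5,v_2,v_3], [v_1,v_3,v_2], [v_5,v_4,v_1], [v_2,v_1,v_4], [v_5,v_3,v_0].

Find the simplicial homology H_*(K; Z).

Fix the vertex order v_0 < v_1 < v_2 < v_3 < v_4 < v_5 and write every simplex with vertices in increasing order. Then dim K = 2 and the simplices of K are:

  0-simplices (6): [v_0], [v_1], [v_2], [v_3], [v_4], [v_5]
  1-simplices (12): [v_0,v_1], [v_0,v_3], [v_0,v_5], [v_1,v_2], [v_1,v_3], [v_1,v_4], [v_1,v_5], [v_2,v_3], [v_2,v_4], [v_2,v_5], [v_3,v_5], [v_4,v_5]
  2-simplices (6): [v_0,v_1,v_5], [v_0,v_3,v_5], [v_1,v_2,v_3], [v_1,v_2,v_4], [v_1,v_4,v_5], [v_2,v_3,v_5]

Hence C_0 ≅ Z^6, C_1 ≅ Z^12, C_2 ≅ Z^6.

Boundary ∂_1: C_1 → C_0 is given by ∂[p,q] = [q] − [p]. For instance
  ∂[v_2,v_5] = [v_5] − [v_2].
The 6×12 boundary matrix has rank 5 and Smith normal form diag(1,1,1,1,1).

Boundary ∂_2: C_2 → C_1 acts by ∂[p,q,r] = [q,r] − [p,r] + [p,q]. For instance
  ∂[v_1,v_2,v_3] = [v_2,v_3] − [v_1,v_3] + [v_1,v_2],
  ∂[v_2,v_3,v_5] = [v_3,v_5] − [v_2,v_5] + [v_2,v_3].
This gives a 12×6 integer matrix of rank 6; reducing to Smith normal form yields diagonal entries (1,1,1,1,1,1).

Reading off H_k = ker ∂_k / im ∂_{k+1}:

  H_0: rank C_0 − rank ∂_1 = 6 − 5 = 1, and the invariant factors of ∂_1 are all 1, so H_0 = Z.
  H_1: rank ker ∂_1 − rank ∂_2 = (12 − 5) − 6 = 1, and the invariant factors of ∂_2 are all 1, so H_1 = Z.
  H_2: rank ker ∂_2 − rank ∂_3 = (6 − 6) − 0 = 0, and there is no ∂_3, so H_2 = 0.

(K is a triangulation of the cylinder S^1 x I.)

H_0 = Z,  H_1 = Z,  H_2 = 0.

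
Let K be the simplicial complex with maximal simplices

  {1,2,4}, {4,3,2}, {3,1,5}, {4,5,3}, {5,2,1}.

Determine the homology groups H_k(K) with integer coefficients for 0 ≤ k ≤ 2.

H_0 = Z,  H_1 = Z,  H_2 = 0.

We work with the vertex ordering 1 < 2 < 3 < 4 < 5. The simplices of K, each written with vertices in increasing order, are:

  0-simplices (5): [1], [2], [3], [4], [5]
  1-simplices (10): [1,2], [1,3], [1,4], [1,5], [2,3], [2,4], [2,5], [3,4], [3,5], [4,5]
  2-simplices (5): [1,2,4], [1,2,5], [1,3,5], [2,3,4], [3,4,5]

giving chain groups C_0 ≅ Z^5, C_1 ≅ Z^10, C_2 ≅ Z^5.

∂_1: C_1 → C_0 maps an edge to its endpoints' difference, ∂[p,q] = q − p.
The 5×10 boundary matrix has rank 4 and Smith normal form diag(1,1,1,1).

∂_2: C_2 → C_1 sends each 2-simplex [p,q,r] to [q,r] − [p,r] + [p,q]. For instance
  ∂[1,3,5] = [3,5] − [1,5] + [1,3],
  ∂[1,2,5] = [2,5] − [1,5] + [1,2].
The 10×5 boundary matrix has rank 5 and Smith normal form diag(1,1,1,1,1).

Now H_k = ker ∂_k / im ∂_{k+1}, so:

  H_0: rank C_0 − rank ∂_1 = 5 − 4 = 1, and the invariant factors of ∂_1 are all 1, so H_0 = Z.
  H_1: rank ker ∂_1 − rank ∂_2 = (10 − 4) − 5 = 1, and the invariant factors of ∂_2 are all 1, so H_1 = Z.
  H_2: rank ker ∂_2 − rank ∂_3 = (5 − 5) − 0 = 0, and there is no ∂_3, so H_2 = 0.

(K is a triangulation of the Möbius band.)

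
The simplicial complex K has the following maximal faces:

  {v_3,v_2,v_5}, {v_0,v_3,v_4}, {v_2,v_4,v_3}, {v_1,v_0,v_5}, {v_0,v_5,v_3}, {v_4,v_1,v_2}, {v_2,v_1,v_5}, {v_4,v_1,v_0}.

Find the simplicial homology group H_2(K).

H_2 = Z.

Order the vertices as v_0 < v_1 < v_2 < v_3 < v_4 < v_5. Listing each simplex with vertices in this order, K has dimension 2 with simplices:

  0-simplices (6): [v_0], [v_1], [v_2], [v_3], [v_4], [v_5]
  1-simplices (12): [v_0,v_1], [v_0,v_3], [v_0,v_4], [v_0,v_5], [v_1,v_2], [v_1,v_4], [v_1,v_5], [v_2,v_3], [v_2,v_4], [v_2,v_5], [v_3,v_4], [v_3,v_5]
  2-simplices (8): [v_0,v_1,v_4], [v_0,v_1,v_5], [v_0,v_3,v_4], [v_0,v_3,v_5], [v_1,v_2,v_4], [v_1,v_2,v_5], [v_2,v_3,v_4], [v_2,v_3,v_5]

Hence C_0 ≅ Z^6, C_1 ≅ Z^12, C_2 ≅ Z^8.

Boundary ∂_1: C_1 → C_0 is given by ∂[p,q] = [q] − [p].
As a 6×12 matrix over Z this has rank 5, with invariant factors (1,1,1,1,1).

Boundary ∂_2: C_2 → C_1 maps a triangle to the signed sum of its edges. For instance
  ∂[v_0,v_1,v_5] = [v_1,v_5] − [v_0,v_5] + [v_0,v_1],
  ∂[v_2,v_3,v_5] = [v_3,v_5] − [v_2,v_5] + [v_2,v_3].
This gives a 12×8 integer matrix of rank 7; reducing to Smith normal form yields diagonal entries (1,1,1,1,1,1,1).

From H_k ≅ ker(∂_k) / im(∂_{k+1}) we obtain:

  H_2: rank ker ∂_2 − rank ∂_3 = (8 − 7) − 0 = 1, and there is no ∂_3, so H_2 = Z.

(K is a triangulation of the 2-sphere S^2.)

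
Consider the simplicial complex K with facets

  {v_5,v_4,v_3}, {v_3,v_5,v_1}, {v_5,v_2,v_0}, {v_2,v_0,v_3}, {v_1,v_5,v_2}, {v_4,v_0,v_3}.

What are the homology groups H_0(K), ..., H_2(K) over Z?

Take the total order v_0 < v_1 < v_2 < v_3 < v_4 < v_5 on the vertex set. Then K (dimension 2) consists of the simplices:

  0-simplices (6): [v_0], [v_1], [v_2], [v_3], [v_4], [v_5]
  1-simplices (12): [v_0,v_2], [v_0,v_3], [v_0,v_4], [v_0,v_5], [v_1,v_2], [v_1,v_3], [v_1,v_5], [v_2,v_3], [v_2,v_5], [v_3,v_4], [v_3,v_5], [v_4,v_5]
  2-simplices (6): [v_0,v_2,v_3], [v_0,v_2,v_5], [v_0,v_3,v_4], [v_1,v_2,v_5], [v_1,v_3,v_5], [v_3,v_4,v_5]

giving chain groups C_0 ≅ Z^6, C_1 ≅ Z^12, C_2 ≅ Z^6.

∂_1: C_1 → C_0 sends each edge [p,q] (with p < q) to q − p. For instance
  ∂[v_3,v_4] = [v_4] − [v_3].
The 6×12 boundary matrix has rank 5 and Smith normal form diag(1,1,1,1,1).

The boundary map ∂_2: C_2 → C_1 acts by ∂[p,q,r] = [q,r] − [p,r] + [p,q]. For instance
  ∂[v_0,v_3,v_4] = [v_3,v_4] − [v_0,v_4] + [v_0,v_3],
  ∂[v_0,v_2,v_5] = [v_2,v_5] − [v_0,v_5] + [v_0,v_2].
As a 12×6 matrix over Z this has rank 6, with invariant factors (1,1,1,1,1,1).

Computing H_k = (kernel of ∂_k) / (image of ∂_{k+1}):

  H_0: rank C_0 − rank ∂_1 = 6 − 5 = 1, and the invariant factors of ∂_1 are all 1, so H_0 = Z.
  H_1: rank ker ∂_1 − rank ∂_2 = (12 − 5) − 6 = 1, and the invariant factors of ∂_2 are all 1, so H_1 = Z.
  H_2: rank ker ∂_2 − rank ∂_3 = (6 − 6) − 0 = 0, and there is no ∂_3, so H_2 = 0.

(K is a triangulation of the cylinder S^1 x I.)

H_0 ≅ Z,  H_1 ≅ Z,  H_2 = 0.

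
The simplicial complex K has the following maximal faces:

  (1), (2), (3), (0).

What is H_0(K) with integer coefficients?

H_0 = Z^4.

Fix the vertex order 0 < 1 < 2 < 3 and write every simplex with vertices in increasing order. Then dim K = 0 and the simplices of K are:

  0-simplices (4): [0], [1], [2], [3]

so the chain groups are C_0 ≅ Z^4.

From H_k ≅ ker(∂_k) / im(∂_{k+1}) we obtain:

  H_0: rank C_0 − rank ∂_1 = 4 − 0 = 4, and there is no ∂_1, so H_0 = Z^4.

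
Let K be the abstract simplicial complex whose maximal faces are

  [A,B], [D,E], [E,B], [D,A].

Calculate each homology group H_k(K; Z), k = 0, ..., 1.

We work with the vertex ordering A < B < D < E. The simplices of K, each written with vertices in increasing order, are:

  0-simplices (4): A, B, D, E
  1-simplices (4): AB, AD, BE, DE

giving chain groups C_0 ≅ Z^4, C_1 ≅ Z^4.

∂_1: C_1 → C_0 sends each edge [p,q] (with p < q) to q − p.
The 4×4 boundary matrix has rank 3 and Smith normal form diag(1,1,1).

From H_k ≅ ker(∂_k) / im(∂_{k+1}) we obtain:

  H_0: rank C_0 − rank ∂_1 = 4 − 3 = 1, and the invariant factors of ∂_1 are all 1, so H_0 ≅ Z.
  H_1: rank ker ∂_1 − rank ∂_2 = (4 − 3) − 0 = 1, and there is no ∂_2, so H_1 ≅ Z.

As a check, the Euler characteristic is 4 − 4 = 0, which agrees with 1 − 1 = 0.
(K is a triangulation of the circle S^1.)

H_0 = Z,  H_1 = Z.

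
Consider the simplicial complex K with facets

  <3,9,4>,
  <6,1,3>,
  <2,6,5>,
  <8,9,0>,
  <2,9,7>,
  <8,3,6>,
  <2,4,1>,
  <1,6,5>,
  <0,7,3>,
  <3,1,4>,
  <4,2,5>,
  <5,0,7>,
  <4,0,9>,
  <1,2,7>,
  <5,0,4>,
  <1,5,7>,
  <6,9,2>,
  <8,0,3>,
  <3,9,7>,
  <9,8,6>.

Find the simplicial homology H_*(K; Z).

H_0 = Z,  H_1 = Z ⊕ Z/2,  H_2 = 0.

Fix the vertex order 0 < 1 < 2 < 3 < 4 < 5 < 6 < 7 < 8 < 9 and write every simplex with vertices in increasing order. Then dim K = 2 and the simplices of K are:

  0-simplices (10): [0], [1], [2], [3], [4], [5], [6], [7], [8], [9]
  1-simplices (30): (30 of them)
  2-simplices (20): (20 of them)

giving chain groups C_0 ≅ Z^10, C_1 ≅ Z^30, C_2 ≅ Z^20.

The boundary map ∂_1: C_1 → C_0 is given by ∂[p,q] = [q] − [p].
This gives a 10×30 integer matrix of rank 9; reducing to Smith normal form yields diagonal entries (1,1,1,1,1,1,1,1,1).

Boundary ∂_2: C_2 → C_1 maps a triangle to the signed sum of its edges. For instance
  ∂[1,3,4] = [3,4] − [1,4] + [1,3],
  ∂[0,3,8] = [3,8] − [0,8] + [0,3].
The 30×20 boundary matrix has rank 20 and Smith normal form diag(1,1,1,1,1,1,1,1,1,1,1,1,1,1,1,1,1,1,1,2).

Computing H_k = (kernel of ∂_k) / (image of ∂_{k+1}):

  H_0: rank C_0 − rank ∂_1 = 10 − 9 = 1, and the invariant factors of ∂_1 are all 1, so H_0 ≅ Z.
  H_1: rank ker ∂_1 − rank ∂_2 = (30 − 9) − 20 = 1, and ∂_2 has invariant factor 2 > 1, so H_1 ≅ Z ⊕ Z/2.
  H_2: rank ker ∂_2 − rank ∂_3 = (20 − 20) − 0 = 0, and there is no ∂_3, so H_2 ≅ 0.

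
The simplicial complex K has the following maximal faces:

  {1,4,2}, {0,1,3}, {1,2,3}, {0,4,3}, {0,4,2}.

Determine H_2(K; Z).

H_2 = 0.

Take the total order 0 < 1 < 2 < 3 < 4 on the vertex set. Then K (dimension 2) consists of the simplices:

  0-simplices (5): [0], [1], [2], [3], [4]
  1-simplices (10): [0,1], [0,2], [0,3], [0,4], [1,2], [1,3], [1,4], [2,3], [2,4], [3,4]
  2-simplices (5): [0,1,3], [0,2,4], [0,3,4], [1,2,3], [1,2,4]

Hence C_0 ≅ Z^5, C_1 ≅ Z^10, C_2 ≅ Z^5.

∂_1: C_1 → C_0 is given by ∂[p,q] = [q] − [p]. For instance
  ∂[0,1] = [1] − [0].
As a 5×10 matrix over Z this has rank 4, with invariant factors (1,1,1,1).

The boundary map ∂_2: C_2 → C_1 maps a triangle to the signed sum of its edges. For instance
  ∂[1,2,4] = [2,4] − [1,4] + [1,2],
  ∂[0,2,4] = [2,4] − [0,4] + [0,2].
This gives a 10×5 integer matrix of rank 5; reducing to Smith normal form yields diagonal entries (1,1,1,1,1).

Now H_k = ker ∂_k / im ∂_{k+1}, so:

  H_2: rank ker ∂_2 − rank ∂_3 = (5 − 5) − 0 = 0, and there is no ∂_3, so H_2 ≅ 0.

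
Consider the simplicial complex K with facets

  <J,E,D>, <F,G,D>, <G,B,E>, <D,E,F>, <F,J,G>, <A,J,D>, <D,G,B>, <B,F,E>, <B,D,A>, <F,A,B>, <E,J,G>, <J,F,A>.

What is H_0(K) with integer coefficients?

Take the total order A < B < D < E < F < G < J on the vertex set. Then K (dimension 2) consists of the simplices:

  0-simplices (7): A, B, D, E, F, G, J
  1-simplices (18): AB, AD, AF, AJ, BD, BE, BF, BG, DE, DF, DG, DJ, EF, EG, EJ, FG, FJ, GJ
  2-simplices (12): ABD, ABF, ADJ, AFJ, BDG, BEF, BEG, DEF, DEJ, DFG, EGJ, FGJ

so the chain groups are C_0 ≅ Z^7, C_1 ≅ Z^18, C_2 ≅ Z^12.

∂_1: C_1 → C_0 sends each edge [p,q] (with p < q) to q − p. For instance
  ∂EG = G − E.
This gives a 7×18 integer matrix of rank 6; reducing to Smith normal form yields diagonal entries (1,1,1,1,1,1).

The boundary map ∂_2: C_2 → C_1 sends each 2-simplex [p,q,r] to [q,r] − [p,r] + [p,q]. For instance
  ∂BEG = EG − BG + BE,
  ∂EGJ = GJ − EJ + EG.
This gives a 18×12 integer matrix of rank 12; reducing to Smith normal form yields diagonal entries (1,1,1,1,1,1,1,1,1,1,1,2).

Now H_k = ker ∂_k / im ∂_{k+1}, so:

  H_0: rank C_0 − rank ∂_1 = 7 − 6 = 1, and the invariant factors of ∂_1 are all 1, so H_0 = Z.

(K is a triangulation of the real projective plane RP^2.)

H_0 ≅ Z.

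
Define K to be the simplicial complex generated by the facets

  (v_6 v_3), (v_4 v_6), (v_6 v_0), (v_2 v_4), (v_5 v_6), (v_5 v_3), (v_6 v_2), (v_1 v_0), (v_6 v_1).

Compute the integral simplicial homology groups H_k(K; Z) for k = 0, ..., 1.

H_0 = Z,  H_1 = Z^3.

K has 7 vertices, 9 edges.
rank ∂_0 = 0, rank ∂_1 = 6 ⇒ b_0 = 7 − 0 − 6 = 1; all invariant factors of ∂_1 are 1 so no torsion. So H_0 ≅ Z.
rank ∂_1 = 6, rank ∂_2 = 0 ⇒ b_1 = 9 − 6 − 0 = 3. So H_1 ≅ Z^3.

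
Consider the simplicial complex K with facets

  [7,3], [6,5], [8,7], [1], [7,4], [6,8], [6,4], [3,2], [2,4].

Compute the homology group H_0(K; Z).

Fix the vertex order 1 < 2 < 3 < 4 < 5 < 6 < 7 < 8 and write every simplex with vertices in increasing order. Then dim K = 1 and the simplices of K are:

  0-simplices (8): [1], [2], [3], [4], [5], [6], [7], [8]
  1-simplices (8): [2,3], [2,4], [3,7], [4,6], [4,7], [5,6], [6,8], [7,8]

giving chain groups C_0 ≅ Z^8, C_1 ≅ Z^8.

∂_1: C_1 → C_0 sends each edge [p,q] (with p < q) to q − p.
The 8×8 boundary matrix has rank 6 and Smith normal form diag(1,1,1,1,1,1).

Reading off H_k = ker ∂_k / im ∂_{k+1}:

  H_0: rank C_0 − rank ∂_1 = 8 − 6 = 2, and the invariant factors of ∂_1 are all 1, so H_0 ≅ Z^2.

H_0 ≅ Z^2.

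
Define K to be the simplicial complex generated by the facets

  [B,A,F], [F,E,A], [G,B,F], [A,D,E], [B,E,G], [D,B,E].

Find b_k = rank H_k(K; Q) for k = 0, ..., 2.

Take the total order A < B < D < E < F < G on the vertex set. Then K (dimension 2) consists of the simplices:

  0-simplices (6): A, B, D, E, F, G
  1-simplices (12): AB, AD, AE, AF, BD, BE, BF, BG, DE, EF, EG, FG
  2-simplices (6): ABF, ADE, AEF, BDE, BEG, BFG

giving chain groups C_0 ≅ Z^6, C_1 ≅ Z^12, C_2 ≅ Z^6.

Boundary ∂_1: C_1 → C_0 maps an edge to its endpoints' difference, ∂[p,q] = q − p.
As a 6×12 matrix over Z this has rank 5, with invariant factors (1,1,1,1,1).

The boundary map ∂_2: C_2 → C_1 maps a triangle to the signed sum of its edges. For instance
  ∂ADE = DE − AE + AD,
  ∂BDE = DE − BE + BD.
The 12×6 boundary matrix has rank 6 and Smith normal form diag(1,1,1,1,1,1).

Now H_k = ker ∂_k / im ∂_{k+1}, so:

  H_0: rank C_0 − rank ∂_1 = 6 − 5 = 1, and the invariant factors of ∂_1 are all 1, so H_0 = Z.
  H_1: rank ker ∂_1 − rank ∂_2 = (12 − 5) − 6 = 1, and the invariant factors of ∂_2 are all 1, so H_1 = Z.
  H_2: rank ker ∂_2 − rank ∂_3 = (6 − 6) − 0 = 0, and there is no ∂_3, so H_2 = 0.

Hence the Betti numbers are b_0 = 1, b_1 = 1, b_2 = 0.

b_0 = 1, b_1 = 1, b_2 = 0.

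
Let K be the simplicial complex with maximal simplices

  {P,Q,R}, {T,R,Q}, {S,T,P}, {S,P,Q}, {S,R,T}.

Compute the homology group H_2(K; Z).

H_2 ≅ 0.

We work with the vertex ordering P < Q < R < S < T. The simplices of K, each written with vertices in increasing order, are:

  0-simplices (5): P, Q, R, S, T
  1-simplices (10): PQ, PR, PS, PT, QR, QS, QT, RS, RT, ST
  2-simplices (5): PQR, PQS, PST, QRT, RST

Hence C_0 ≅ Z^5, C_1 ≅ Z^10, C_2 ≅ Z^5.

Boundary ∂_1: C_1 → C_0 is given by ∂[p,q] = [q] − [p].
This gives a 5×10 integer matrix of rank 4; reducing to Smith normal form yields diagonal entries (1,1,1,1).

Boundary ∂_2: C_2 → C_1 maps a triangle to the signed sum of its edges. For instance
  ∂PST = ST − PT + PS,
  ∂PQR = QR − PR + PQ.
The 10×5 boundary matrix has rank 5 and Smith normal form diag(1,1,1,1,1).

Computing H_k = (kernel of ∂_k) / (image of ∂_{k+1}):

  H_2: rank ker ∂_2 − rank ∂_3 = (5 − 5) − 0 = 0, and there is no ∂_3, so H_2 ≅ 0.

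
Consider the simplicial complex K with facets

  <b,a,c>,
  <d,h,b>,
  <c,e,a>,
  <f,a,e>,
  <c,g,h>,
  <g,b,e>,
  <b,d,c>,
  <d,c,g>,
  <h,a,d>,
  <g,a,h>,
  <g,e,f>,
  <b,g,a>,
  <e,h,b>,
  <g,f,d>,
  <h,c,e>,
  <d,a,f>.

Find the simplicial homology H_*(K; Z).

H_0 = Z,  H_1 = Z^2,  H_2 = Z.

Order the vertices as a < b < c < d < e < f < g < h. Listing each simplex with vertices in this order, K has dimension 2 with simplices:

  0-simplices (8): a, b, c, d, e, f, g, h
  1-simplices (24): ab, ac, ad, ae, af, ag, ah, bc, bd, be, bg, bh, cd, ce, cg, ch, df, dg, dh, ef, eg, eh, fg, gh
  2-simplices (16): abc, abg, ace, adf, adh, aef, agh, bcd, bdh, beg, beh, cdg, ceh, cgh, dfg, efg

Hence C_0 ≅ Z^8, C_1 ≅ Z^24, C_2 ≅ Z^16.

The boundary map ∂_1: C_1 → C_0 maps an edge to its endpoints' difference, ∂[p,q] = q − p. For instance
  ∂af = f − a.
The resulting 8×24 matrix has rank 7, and its Smith normal form has invariant factors (1,1,1,1,1,1,1).

∂_2: C_2 → C_1 sends each 2-simplex [p,q,r] to [q,r] − [p,r] + [p,q]. For instance
  ∂aef = ef − af + ae,
  ∂ceh = eh − ch + ce.
The resulting 24×16 matrix has rank 15, and its Smith normal form has invariant factors (1,1,1,1,1,1,1,1,1,1,1,1,1,1,1).

Computing H_k = (kernel of ∂_k) / (image of ∂_{k+1}):

  H_0: rank C_0 − rank ∂_1 = 8 − 7 = 1, and the invariant factors of ∂_1 are all 1, so H_0 = Z.
  H_1: rank ker ∂_1 − rank ∂_2 = (24 − 7) − 15 = 2, and the invariant factors of ∂_2 are all 1, so H_1 = Z^2.
  H_2: rank ker ∂_2 − rank ∂_3 = (16 − 15) − 0 = 1, and there is no ∂_3, so H_2 = Z.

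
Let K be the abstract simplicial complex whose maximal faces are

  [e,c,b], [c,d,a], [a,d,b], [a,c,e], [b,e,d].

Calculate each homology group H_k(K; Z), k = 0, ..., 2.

K has 5 vertices, 10 edges, 5 triangles.
rank ∂_0 = 0, rank ∂_1 = 4 ⇒ b_0 = 5 − 0 − 4 = 1; all invariant factors of ∂_1 are 1 so no torsion. So H_0 = Z.
rank ∂_1 = 4, rank ∂_2 = 5 ⇒ b_1 = 10 − 4 − 5 = 1; all invariant factors of ∂_2 are 1 so no torsion. So H_1 = Z.
rank ∂_2 = 5, rank ∂_3 = 0 ⇒ b_2 = 5 − 5 − 0 = 0. So H_2 = 0.

H_0 ≅ Z,  H_1 ≅ Z,  H_2 = 0.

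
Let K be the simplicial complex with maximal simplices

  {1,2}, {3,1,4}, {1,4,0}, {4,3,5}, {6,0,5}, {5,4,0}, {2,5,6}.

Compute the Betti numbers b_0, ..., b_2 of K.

b_0 = 1, b_1 = 1, b_2 = 0.

Take the total order 0 < 1 < 2 < 3 < 4 < 5 < 6 on the vertex set. Then K (dimension 2) consists of the simplices:

  0-simplices (7): [0], [1], [2], [3], [4], [5], [6]
  1-simplices (13): [0,1], [0,4], [0,5], [0,6], [1,2], [1,3], [1,4], [2,5], [2,6], [3,4], [3,5], [4,5], [5,6]
  2-simplices (6): [0,1,4], [0,4,5], [0,5,6], [1,3,4], [2,5,6], [3,4,5]

giving chain groups C_0 ≅ Z^7, C_1 ≅ Z^13, C_2 ≅ Z^6.

Boundary ∂_1: C_1 → C_0 maps an edge to its endpoints' difference, ∂[p,q] = q − p.
This gives a 7×13 integer matrix of rank 6; reducing to Smith normal form yields diagonal entries (1,1,1,1,1,1).

Boundary ∂_2: C_2 → C_1 maps a triangle to the signed sum of its edges. For instance
  ∂[3,4,5] = [4,5] − [3,5] + [3,4],
  ∂[0,5,6] = [5,6] − [0,6] + [0,5].
As a 13×6 matrix over Z this has rank 6, with invariant factors (1,1,1,1,1,1).

Computing H_k = (kernel of ∂_k) / (image of ∂_{k+1}):

  H_0: rank C_0 − rank ∂_1 = 7 − 6 = 1, and the invariant factors of ∂_1 are all 1, so H_0 ≅ Z.
  H_1: rank ker ∂_1 − rank ∂_2 = (13 − 6) − 6 = 1, and the invariant factors of ∂_2 are all 1, so H_1 ≅ Z.
  H_2: rank ker ∂_2 − rank ∂_3 = (6 − 6) − 0 = 0, and there is no ∂_3, so H_2 ≅ 0.

As a check, the Euler characteristic is 7 − 13 + 6 = 0, which agrees with 1 − 1 + 0 = 0.

Hence the Betti numbers are b_0 = 1, b_1 = 1, b_2 = 0.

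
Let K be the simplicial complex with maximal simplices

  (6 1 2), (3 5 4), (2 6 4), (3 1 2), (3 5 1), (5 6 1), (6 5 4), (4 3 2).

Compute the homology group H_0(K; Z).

Order the vertices as 1 < 2 < 3 < 4 < 5 < 6. Listing each simplex with vertices in this order, K has dimension 2 with simplices:

  0-simplices (6): [1], [2], [3], [4], [5], [6]
  1-simplices (12): [1,2], [1,3], [1,5], [1,6], [2,3], [2,4], [2,6], [3,4], [3,5], [4,5], [4,6], [5,6]
  2-simplices (8): [1,2,3], [1,2,6], [1,3,5], [1,5,6], [2,3,4], [2,4,6], [3,4,5], [4,5,6]

Hence C_0 ≅ Z^6, C_1 ≅ Z^12, C_2 ≅ Z^8.

The boundary map ∂_1: C_1 → C_0 maps an edge to its endpoints' difference, ∂[p,q] = q − p. For instance
  ∂[2,6] = [6] − [2].
This gives a 6×12 integer matrix of rank 5; reducing to Smith normal form yields diagonal entries (1,1,1,1,1).

Boundary ∂_2: C_2 → C_1 acts by ∂[p,q,r] = [q,r] − [p,r] + [p,q]. For instance
  ∂[2,3,4] = [3,4] − [2,4] + [2,3],
  ∂[3,4,5] = [4,5] − [3,5] + [3,4].
As a 12×8 matrix over Z this has rank 7, with invariant factors (1,1,1,1,1,1,1).

From H_k ≅ ker(∂_k) / im(∂_{k+1}) we obtain:

  H_0: rank C_0 − rank ∂_1 = 6 − 5 = 1, and the invariant factors of ∂_1 are all 1, so H_0 ≅ Z.

H_0 ≅ Z.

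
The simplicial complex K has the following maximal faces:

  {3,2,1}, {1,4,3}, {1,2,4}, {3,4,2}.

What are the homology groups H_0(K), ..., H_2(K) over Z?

H_0 ≅ Z,  H_1 = 0,  H_2 ≅ Z.

Fix the vertex order 1 < 2 < 3 < 4 and write every simplex with vertices in increasing order. Then dim K = 2 and the simplices of K are:

  0-simplices (4): [1], [2], [3], [4]
  1-simplices (6): [1,2], [1,3], [1,4], [2,3], [2,4], [3,4]
  2-simplices (4): [1,2,3], [1,2,4], [1,3,4], [2,3,4]

Hence C_0 ≅ Z^4, C_1 ≅ Z^6, C_2 ≅ Z^4.

Boundary ∂_1: C_1 → C_0 sends each edge [p,q] (with p < q) to q − p. For instance
  ∂[1,4] = [4] − [1].
The resulting 4×6 matrix has rank 3, and its Smith normal form has invariant factors (1,1,1).

Boundary ∂_2: C_2 → C_1 acts by ∂[p,q,r] = [q,r] − [p,r] + [p,q]. For instance
  ∂[1,2,3] = [2,3] − [1,3] + [1,2],
  ∂[1,2,4] = [2,4] − [1,4] + [1,2].
The resulting 6×4 matrix has rank 3, and its Smith normal form has invariant factors (1,1,1).

Computing H_k = (kernel of ∂_k) / (image of ∂_{k+1}):

  H_0: rank C_0 − rank ∂_1 = 4 − 3 = 1, and the invariant factors of ∂_1 are all 1, so H_0 ≅ Z.
  H_1: rank ker ∂_1 − rank ∂_2 = (6 − 3) − 3 = 0, and the invariant factors of ∂_2 are all 1, so H_1 ≅ 0.
  H_2: rank ker ∂_2 − rank ∂_3 = (4 − 3) − 0 = 1, and there is no ∂_3, so H_2 ≅ Z.

As a check, the Euler characteristic is 4 − 6 + 4 = 2, which agrees with 1 − 0 + 1 = 2.
(K is a triangulation of the 2-sphere S^2.)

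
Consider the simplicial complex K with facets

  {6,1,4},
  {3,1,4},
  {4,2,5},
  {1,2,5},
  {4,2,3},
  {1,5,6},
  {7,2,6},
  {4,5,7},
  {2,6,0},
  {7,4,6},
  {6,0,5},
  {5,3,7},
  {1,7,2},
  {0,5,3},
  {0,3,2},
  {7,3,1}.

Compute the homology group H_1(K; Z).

Take the total order 0 < 1 < 2 < 3 < 4 < 5 < 6 < 7 on the vertex set. Then K (dimension 2) consists of the simplices:

  0-simplices (8): [0], [1], [2], [3], [4], [5], [6], [7]
  1-simplices (24): (24 of them)
  2-simplices (16): [0,2,3], [0,2,6], [0,3,5], [0,5,6], [1,2,5], [1,2,7], [1,3,4], [1,3,7], [1,4,6], [1,5,6], [2,3,4], [2,4,5], [2,6,7], [3,5,7], [4,5,7], [4,6,7]

Hence C_0 ≅ Z^8, C_1 ≅ Z^24, C_2 ≅ Z^16.

∂_1: C_1 → C_0 is given by ∂[p,q] = [q] − [p]. For instance
  ∂[1,3] = [3] − [1].
The 8×24 boundary matrix has rank 7 and Smith normal form diag(1,1,1,1,1,1,1).

Boundary ∂_2: C_2 → C_1 maps a triangle to the signed sum of its edges. For instance
  ∂[1,3,4] = [3,4] − [1,4] + [1,3],
  ∂[1,2,7] = [2,7] − [1,7] + [1,2].
The 24×16 boundary matrix has rank 15 and Smith normal form diag(1,1,1,1,1,1,1,1,1,1,1,1,1,1,1).

Now H_k = ker ∂_k / im ∂_{k+1}, so:

  H_1: rank ker ∂_1 − rank ∂_2 = (24 − 7) − 15 = 2, and the invariant factors of ∂_2 are all 1, so H_1 = Z^2.

H_1 ≅ Z^2.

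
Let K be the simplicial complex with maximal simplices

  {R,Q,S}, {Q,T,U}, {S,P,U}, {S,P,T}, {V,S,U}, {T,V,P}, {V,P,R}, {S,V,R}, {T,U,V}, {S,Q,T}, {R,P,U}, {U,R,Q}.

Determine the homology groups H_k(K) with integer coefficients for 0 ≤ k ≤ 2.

H_0 = Z,  H_1 = Z/2Z,  H_2 = 0.

K has 7 vertices, 18 edges, 12 triangles.
rank ∂_0 = 0, rank ∂_1 = 6 ⇒ b_0 = 7 − 0 − 6 = 1; all invariant factors of ∂_1 are 1 so no torsion. So H_0 ≅ Z.
rank ∂_1 = 6, rank ∂_2 = 12 ⇒ b_1 = 18 − 6 − 12 = 0; ∂_2 has invariant factor(s) [2] giving torsion. So H_1 ≅ Z/2Z.
rank ∂_2 = 12, rank ∂_3 = 0 ⇒ b_2 = 12 − 12 − 0 = 0. So H_2 ≅ 0.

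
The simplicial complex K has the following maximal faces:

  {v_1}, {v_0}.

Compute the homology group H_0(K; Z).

Take the total order v_0 < v_1 on the vertex set. Then K (dimension 0) consists of the simplices:

  0-simplices (2): [v_0], [v_1]

giving chain groups C_0 ≅ Z^2.

Reading off H_k = ker ∂_k / im ∂_{k+1}:

  H_0: rank C_0 − rank ∂_1 = 2 − 0 = 2, and there is no ∂_1, so H_0 ≅ Z^2.

(K is a triangulation of a set of 2 points.)

H_0 ≅ Z^2.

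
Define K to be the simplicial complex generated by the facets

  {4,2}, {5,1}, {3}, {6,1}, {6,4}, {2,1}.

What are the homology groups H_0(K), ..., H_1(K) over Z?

H_0 ≅ Z^2,  H_1 ≅ Z.

Take the total order 1 < 2 < 3 < 4 < 5 < 6 on the vertex set. Then K (dimension 1) consists of the simplices:

  0-simplices (6): [1], [2], [3], [4], [5], [6]
  1-simplices (5): [1,2], [1,5], [1,6], [2,4], [4,6]

so the chain groups are C_0 ≅ Z^6, C_1 ≅ Z^5.

Boundary ∂_1: C_1 → C_0 is given by ∂[p,q] = [q] − [p]. For instance
  ∂[1,2] = [2] − [1].
As a 6×5 matrix over Z this has rank 4, with invariant factors (1,1,1,1).

Computing H_k = (kernel of ∂_k) / (image of ∂_{k+1}):

  H_0: rank C_0 − rank ∂_1 = 6 − 4 = 2, and the invariant factors of ∂_1 are all 1, so H_0 = Z^2.
  H_1: rank ker ∂_1 − rank ∂_2 = (5 − 4) − 0 = 1, and there is no ∂_2, so H_1 = Z.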